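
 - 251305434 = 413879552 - 665184986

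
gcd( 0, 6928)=6928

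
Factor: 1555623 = 3^2*127^1*1361^1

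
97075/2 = 48537 + 1/2 = 48537.50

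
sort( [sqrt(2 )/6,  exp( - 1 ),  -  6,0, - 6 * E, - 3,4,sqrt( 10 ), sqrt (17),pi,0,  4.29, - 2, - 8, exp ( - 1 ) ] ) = [-6 * E, - 8,-6,-3, - 2, 0, 0 , sqrt( 2 ) /6,exp( - 1),exp ( - 1),pi, sqrt( 10),  4, sqrt(17), 4.29 ] 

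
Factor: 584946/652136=2^(-2)*3^2*32497^1*81517^( - 1)  =  292473/326068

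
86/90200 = 43/45100=   0.00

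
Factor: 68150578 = 2^1 * 34075289^1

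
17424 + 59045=76469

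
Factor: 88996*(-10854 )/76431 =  - 2^3*3^3*19^1*67^1*73^( - 1 )*349^ ( - 1 )* 1171^1 = -  321987528/25477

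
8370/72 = 116  +  1/4  =  116.25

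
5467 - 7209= - 1742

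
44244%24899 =19345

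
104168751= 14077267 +90091484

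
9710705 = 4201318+5509387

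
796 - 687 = 109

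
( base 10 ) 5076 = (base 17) 109A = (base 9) 6860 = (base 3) 20222000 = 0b1001111010100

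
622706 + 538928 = 1161634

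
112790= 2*56395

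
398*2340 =931320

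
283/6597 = 283/6597  =  0.04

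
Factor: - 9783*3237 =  - 3^3*13^1 * 83^1*1087^1=- 31667571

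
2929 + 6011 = 8940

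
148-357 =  - 209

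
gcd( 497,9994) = 1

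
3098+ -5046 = -1948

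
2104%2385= 2104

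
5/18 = 5/18=0.28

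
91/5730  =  91/5730  =  0.02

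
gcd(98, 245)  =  49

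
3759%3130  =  629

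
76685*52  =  3987620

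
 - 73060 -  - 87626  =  14566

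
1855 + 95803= 97658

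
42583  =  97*439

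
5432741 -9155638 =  - 3722897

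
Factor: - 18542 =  - 2^1* 73^1*127^1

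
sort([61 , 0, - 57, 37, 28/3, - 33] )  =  [ - 57, - 33,0,28/3,37,61]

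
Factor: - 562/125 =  - 2^1*5^ ( - 3)*281^1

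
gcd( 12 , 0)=12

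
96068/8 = 24017/2 = 12008.50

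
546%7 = 0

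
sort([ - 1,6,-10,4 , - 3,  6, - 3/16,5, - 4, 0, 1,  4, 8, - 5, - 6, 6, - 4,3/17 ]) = [ - 10, - 6,-5,-4,-4, - 3,- 1,  -  3/16,  0, 3/17,1,  4,  4, 5,6,  6,  6, 8]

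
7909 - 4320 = 3589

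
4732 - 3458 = 1274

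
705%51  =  42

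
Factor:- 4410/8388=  - 2^(-1) * 5^1 * 7^2*233^( - 1 ) = -  245/466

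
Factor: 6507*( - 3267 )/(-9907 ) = 3^6  *  11^2*241^1*9907^( - 1) = 21258369/9907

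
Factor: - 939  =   - 3^1 * 313^1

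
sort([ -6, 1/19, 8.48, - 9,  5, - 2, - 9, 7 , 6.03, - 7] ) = [ - 9, - 9, - 7,-6, - 2, 1/19, 5,  6.03, 7, 8.48] 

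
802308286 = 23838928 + 778469358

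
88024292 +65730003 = 153754295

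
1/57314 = 1/57314=0.00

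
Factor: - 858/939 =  - 286/313 = - 2^1*11^1*13^1 * 313^( - 1)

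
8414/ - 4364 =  - 2 + 157/2182 = - 1.93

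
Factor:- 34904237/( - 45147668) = 2^( - 2 )*787^1*44351^1*11286917^ (  -  1)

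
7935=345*23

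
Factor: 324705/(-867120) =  - 2^( - 4)*3613^ ( - 1 )*21647^1= -  21647/57808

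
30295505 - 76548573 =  - 46253068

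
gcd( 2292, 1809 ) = 3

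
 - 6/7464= - 1/1244 = - 0.00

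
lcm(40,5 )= 40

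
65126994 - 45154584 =19972410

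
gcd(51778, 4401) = 1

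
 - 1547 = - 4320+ 2773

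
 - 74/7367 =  - 1+7293/7367 = - 0.01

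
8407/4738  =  8407/4738 = 1.77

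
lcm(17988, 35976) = 35976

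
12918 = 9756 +3162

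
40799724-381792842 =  - 340993118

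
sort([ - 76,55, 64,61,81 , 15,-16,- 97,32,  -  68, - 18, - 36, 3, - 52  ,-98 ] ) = [  -  98,-97,  -  76 ,-68, - 52, - 36, -18, - 16,3 , 15,32,55, 61, 64, 81 ] 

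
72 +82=154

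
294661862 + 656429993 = 951091855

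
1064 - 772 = 292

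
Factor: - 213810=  - 2^1*3^1*5^1 * 7127^1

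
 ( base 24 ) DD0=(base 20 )ja0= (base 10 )7800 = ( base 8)17170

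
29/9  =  3 + 2/9  =  3.22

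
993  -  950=43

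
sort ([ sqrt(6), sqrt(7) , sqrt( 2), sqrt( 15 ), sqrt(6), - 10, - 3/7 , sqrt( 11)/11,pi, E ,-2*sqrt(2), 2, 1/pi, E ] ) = [ - 10  , - 2*sqrt( 2),  -  3/7, sqrt(11)/11, 1/pi, sqrt(2), 2, sqrt( 6 ),sqrt( 6 ), sqrt(7),  E , E,pi, sqrt (15) ] 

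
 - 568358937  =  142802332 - 711161269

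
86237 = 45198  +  41039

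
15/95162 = 15/95162 = 0.00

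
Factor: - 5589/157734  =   - 9/254=- 2^(-1)*3^2*127^(  -  1)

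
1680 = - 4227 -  - 5907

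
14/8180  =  7/4090 = 0.00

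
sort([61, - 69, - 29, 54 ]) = [-69, - 29,54, 61 ]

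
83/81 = 83/81 =1.02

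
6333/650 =9+ 483/650= 9.74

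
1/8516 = 1/8516 = 0.00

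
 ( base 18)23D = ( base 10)715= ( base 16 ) 2cb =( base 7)2041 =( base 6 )3151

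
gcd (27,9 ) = 9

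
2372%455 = 97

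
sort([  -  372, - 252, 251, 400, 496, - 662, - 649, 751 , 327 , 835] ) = [- 662, - 649 , - 372, - 252, 251, 327, 400,496, 751,  835 ] 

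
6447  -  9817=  - 3370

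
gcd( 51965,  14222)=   547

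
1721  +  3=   1724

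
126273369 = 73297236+52976133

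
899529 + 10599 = 910128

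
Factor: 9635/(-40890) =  - 2^ ( - 1)*3^( - 1 )*29^( - 1)*41^1 = - 41/174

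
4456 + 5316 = 9772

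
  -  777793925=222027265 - 999821190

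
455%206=43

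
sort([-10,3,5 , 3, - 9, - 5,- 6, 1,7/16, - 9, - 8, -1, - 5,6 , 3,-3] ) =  [ - 10,-9,-9, - 8,-6, - 5, - 5 ,- 3,  -  1, 7/16, 1, 3 , 3, 3 , 5,6]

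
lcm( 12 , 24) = 24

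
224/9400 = 28/1175= 0.02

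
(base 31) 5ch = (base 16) 144A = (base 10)5194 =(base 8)12112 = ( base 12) 300A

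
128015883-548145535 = -420129652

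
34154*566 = 19331164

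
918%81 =27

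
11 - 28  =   - 17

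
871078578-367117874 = 503960704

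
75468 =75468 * 1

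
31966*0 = 0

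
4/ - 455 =-1 + 451/455  =  - 0.01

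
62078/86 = 31039/43 = 721.84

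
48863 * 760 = 37135880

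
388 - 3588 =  - 3200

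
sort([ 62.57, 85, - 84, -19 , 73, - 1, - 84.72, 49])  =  [-84.72 , - 84,  -  19 , - 1,49 , 62.57, 73, 85 ]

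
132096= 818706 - 686610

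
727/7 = 103+6/7 = 103.86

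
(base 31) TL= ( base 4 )32120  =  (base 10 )920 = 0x398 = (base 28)14o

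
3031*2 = 6062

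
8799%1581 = 894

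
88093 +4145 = 92238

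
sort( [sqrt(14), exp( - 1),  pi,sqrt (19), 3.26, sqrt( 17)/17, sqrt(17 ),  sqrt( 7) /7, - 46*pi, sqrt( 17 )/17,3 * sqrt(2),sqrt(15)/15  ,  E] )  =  [ - 46* pi  ,  sqrt( 17 ) /17, sqrt(17 )/17,  sqrt(15)/15, exp(-1),sqrt( 7)/7, E, pi,3.26, sqrt( 14),  sqrt ( 17), 3*sqrt( 2),  sqrt( 19 )]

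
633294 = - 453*( - 1398 ) 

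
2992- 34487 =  - 31495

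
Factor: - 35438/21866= - 47/29 =- 29^( - 1)*47^1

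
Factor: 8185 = 5^1*1637^1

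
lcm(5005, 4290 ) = 30030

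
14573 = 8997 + 5576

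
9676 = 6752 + 2924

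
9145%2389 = 1978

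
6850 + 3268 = 10118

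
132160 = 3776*35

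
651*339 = 220689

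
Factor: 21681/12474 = 2^ ( - 1)*3^ (- 1)*7^( - 1)*73^1 =73/42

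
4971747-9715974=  -4744227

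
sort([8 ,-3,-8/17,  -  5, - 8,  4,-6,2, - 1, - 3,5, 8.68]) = [-8, - 6,-5,-3, - 3,-1, - 8/17,2, 4, 5,  8, 8.68 ] 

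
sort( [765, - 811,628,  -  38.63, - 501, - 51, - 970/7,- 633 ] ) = [ - 811, - 633,-501,-970/7, - 51,  -  38.63,628,765 ] 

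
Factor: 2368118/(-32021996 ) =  - 2^( - 1) * 1184059^1*8005499^( - 1 )= - 1184059/16010998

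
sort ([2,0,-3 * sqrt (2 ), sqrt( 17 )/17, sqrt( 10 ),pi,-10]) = [  -  10,-3*sqrt(2), 0, sqrt(17)/17, 2, pi,sqrt( 10) ]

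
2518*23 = 57914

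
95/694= 95/694 = 0.14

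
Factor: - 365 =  - 5^1*73^1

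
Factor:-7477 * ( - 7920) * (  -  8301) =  - 491567289840 = - 2^4*3^3*5^1* 11^1*2767^1 * 7477^1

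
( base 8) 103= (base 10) 67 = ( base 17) 3g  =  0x43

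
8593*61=524173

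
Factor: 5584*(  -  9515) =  - 53131760 =- 2^4*5^1*11^1*173^1*349^1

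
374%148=78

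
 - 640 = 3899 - 4539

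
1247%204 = 23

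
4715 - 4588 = 127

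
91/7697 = 91/7697 = 0.01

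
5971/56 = 106 + 5/8  =  106.62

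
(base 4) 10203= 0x123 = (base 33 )8r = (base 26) B5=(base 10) 291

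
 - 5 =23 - 28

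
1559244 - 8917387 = - 7358143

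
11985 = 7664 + 4321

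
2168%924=320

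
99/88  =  1 + 1/8 = 1.12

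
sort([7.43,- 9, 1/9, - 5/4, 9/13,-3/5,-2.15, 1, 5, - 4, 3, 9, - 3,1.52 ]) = [  -  9, - 4,-3, - 2.15,-5/4, - 3/5, 1/9,9/13, 1,  1.52, 3, 5, 7.43,9]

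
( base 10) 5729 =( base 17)12E0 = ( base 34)4wh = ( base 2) 1011001100001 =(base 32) 5J1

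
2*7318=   14636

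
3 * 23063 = 69189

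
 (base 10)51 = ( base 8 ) 63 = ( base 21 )29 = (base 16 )33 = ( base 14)39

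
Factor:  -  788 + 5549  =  4761=3^2*23^2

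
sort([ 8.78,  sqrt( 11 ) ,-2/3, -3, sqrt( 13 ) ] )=[-3,-2/3, sqrt( 11 ),sqrt( 13) , 8.78]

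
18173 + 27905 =46078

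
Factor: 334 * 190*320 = 2^8*5^2*19^1*167^1 = 20307200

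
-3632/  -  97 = 3632/97= 37.44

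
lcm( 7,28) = 28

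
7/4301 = 7/4301 = 0.00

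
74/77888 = 37/38944 = 0.00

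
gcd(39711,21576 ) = 93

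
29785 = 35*851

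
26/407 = 26/407 = 0.06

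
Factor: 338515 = 5^1*79^1 * 857^1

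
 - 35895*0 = 0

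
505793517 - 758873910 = -253080393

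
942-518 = 424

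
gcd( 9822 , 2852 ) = 2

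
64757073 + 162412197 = 227169270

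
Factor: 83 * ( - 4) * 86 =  - 28552 = - 2^3*43^1 * 83^1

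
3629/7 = 518 + 3/7 = 518.43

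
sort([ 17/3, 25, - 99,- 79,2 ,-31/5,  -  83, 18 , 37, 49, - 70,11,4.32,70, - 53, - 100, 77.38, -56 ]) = [ -100,-99, - 83, - 79, - 70, - 56, - 53,-31/5, 2,4.32 , 17/3 , 11, 18,25,37, 49,  70,77.38 ]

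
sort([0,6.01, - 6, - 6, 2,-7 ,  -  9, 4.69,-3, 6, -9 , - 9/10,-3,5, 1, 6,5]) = [-9, - 9,-7, - 6,-6, - 3,  -  3, -9/10,0,  1, 2, 4.69, 5,5,6, 6,6.01 ]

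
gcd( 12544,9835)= 7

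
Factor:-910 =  - 2^1*5^1*7^1*13^1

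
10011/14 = 715 + 1/14 = 715.07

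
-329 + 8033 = 7704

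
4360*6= 26160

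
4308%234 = 96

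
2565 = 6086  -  3521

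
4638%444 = 198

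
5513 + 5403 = 10916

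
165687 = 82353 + 83334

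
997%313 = 58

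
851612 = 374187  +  477425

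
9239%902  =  219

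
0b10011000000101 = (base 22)k29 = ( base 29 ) bgi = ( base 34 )8E9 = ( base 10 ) 9733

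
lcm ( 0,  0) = 0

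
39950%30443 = 9507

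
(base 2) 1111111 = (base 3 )11201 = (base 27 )4J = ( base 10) 127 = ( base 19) 6d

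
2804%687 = 56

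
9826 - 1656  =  8170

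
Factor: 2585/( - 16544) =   -  2^(  -  5)*5^1 = - 5/32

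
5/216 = 5/216 = 0.02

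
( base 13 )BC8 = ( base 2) 11111100111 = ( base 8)3747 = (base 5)31043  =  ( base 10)2023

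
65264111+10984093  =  76248204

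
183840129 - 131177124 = 52663005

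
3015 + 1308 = 4323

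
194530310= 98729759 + 95800551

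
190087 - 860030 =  - 669943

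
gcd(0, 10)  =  10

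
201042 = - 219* (  -  918 ) 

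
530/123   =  4 + 38/123  =  4.31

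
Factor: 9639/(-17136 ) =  - 9/16 = - 2^( - 4)*3^2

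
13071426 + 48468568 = 61539994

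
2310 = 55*42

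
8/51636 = 2/12909= 0.00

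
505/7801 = 505/7801 = 0.06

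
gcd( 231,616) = 77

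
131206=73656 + 57550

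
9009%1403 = 591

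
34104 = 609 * 56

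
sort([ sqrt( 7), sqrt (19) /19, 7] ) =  [ sqrt(19 )/19,sqrt(7),7 ] 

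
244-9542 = -9298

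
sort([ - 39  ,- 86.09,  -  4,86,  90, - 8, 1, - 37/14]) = [-86.09, - 39, - 8, - 4 ,  -  37/14,1, 86, 90]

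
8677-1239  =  7438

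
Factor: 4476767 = 4476767^1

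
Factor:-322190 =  - 2^1*5^1*11^1*29^1*101^1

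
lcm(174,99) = 5742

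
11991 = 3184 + 8807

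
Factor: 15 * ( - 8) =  - 2^3*3^1*5^1 = - 120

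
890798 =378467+512331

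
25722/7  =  25722/7=3674.57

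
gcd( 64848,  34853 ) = 7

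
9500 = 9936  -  436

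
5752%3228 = 2524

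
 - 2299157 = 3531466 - 5830623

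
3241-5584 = -2343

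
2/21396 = 1/10698 = 0.00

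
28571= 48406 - 19835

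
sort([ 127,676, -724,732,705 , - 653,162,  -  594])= [ - 724, - 653 , - 594, 127 , 162,676,705 , 732]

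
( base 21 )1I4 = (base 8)1467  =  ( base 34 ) o7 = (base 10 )823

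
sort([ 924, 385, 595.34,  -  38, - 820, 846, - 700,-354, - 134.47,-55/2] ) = [ - 820 ,-700, - 354, - 134.47,-38,  -  55/2,385, 595.34, 846,924]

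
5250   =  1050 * 5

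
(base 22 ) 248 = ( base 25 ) 1HE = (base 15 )4AE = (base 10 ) 1064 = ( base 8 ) 2050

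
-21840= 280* (-78)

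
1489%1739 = 1489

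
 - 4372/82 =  - 2186/41 = - 53.32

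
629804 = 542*1162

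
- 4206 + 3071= - 1135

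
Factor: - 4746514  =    -  2^1*109^1*21773^1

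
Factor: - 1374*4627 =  - 2^1*3^1*7^1*229^1*661^1 = -  6357498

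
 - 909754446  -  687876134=-1597630580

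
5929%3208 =2721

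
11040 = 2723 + 8317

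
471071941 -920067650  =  -448995709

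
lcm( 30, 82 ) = 1230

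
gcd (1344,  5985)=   21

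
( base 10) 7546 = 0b1110101111010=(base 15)2381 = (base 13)3586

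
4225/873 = 4  +  733/873  =  4.84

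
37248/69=12416/23 =539.83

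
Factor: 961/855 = 3^( - 2)*5^(-1 )*19^( - 1) * 31^2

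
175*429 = 75075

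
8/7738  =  4/3869 =0.00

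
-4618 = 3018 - 7636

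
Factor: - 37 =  - 37^1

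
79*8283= 654357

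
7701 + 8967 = 16668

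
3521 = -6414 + 9935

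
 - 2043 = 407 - 2450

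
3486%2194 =1292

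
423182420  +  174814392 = 597996812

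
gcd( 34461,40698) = 63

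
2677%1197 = 283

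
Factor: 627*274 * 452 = 2^3 * 3^1*11^1*19^1*113^1*137^1 = 77652696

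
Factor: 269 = 269^1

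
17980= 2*8990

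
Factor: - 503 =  - 503^1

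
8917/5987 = 1 + 2930/5987 = 1.49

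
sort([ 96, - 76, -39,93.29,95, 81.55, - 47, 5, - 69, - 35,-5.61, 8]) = [ - 76 , - 69, - 47 , - 39, - 35, -5.61,  5, 8,81.55,93.29,95,  96 ]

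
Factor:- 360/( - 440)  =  9/11 = 3^2*11^(-1 ) 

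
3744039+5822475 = 9566514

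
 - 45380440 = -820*55342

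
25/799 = 25/799 = 0.03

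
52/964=13/241 = 0.05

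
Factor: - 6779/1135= -5^(-1)*227^( - 1)*6779^1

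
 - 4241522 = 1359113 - 5600635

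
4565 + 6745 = 11310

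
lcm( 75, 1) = 75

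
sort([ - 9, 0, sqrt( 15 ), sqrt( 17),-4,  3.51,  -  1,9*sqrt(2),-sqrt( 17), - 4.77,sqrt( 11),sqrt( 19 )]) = [ - 9, - 4.77 ,-sqrt(17 ), - 4, - 1,0,sqrt (11 ),3.51, sqrt( 15),  sqrt( 17 ),  sqrt(19 ), 9 * sqrt( 2)]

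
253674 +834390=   1088064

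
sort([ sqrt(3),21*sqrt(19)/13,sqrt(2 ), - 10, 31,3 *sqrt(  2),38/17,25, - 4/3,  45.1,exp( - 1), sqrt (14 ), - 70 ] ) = [ - 70, - 10, - 4/3,  exp ( - 1 ), sqrt(2 ),sqrt (3),38/17, sqrt( 14),3*sqrt(2),21* sqrt( 19)/13,25, 31,45.1 ] 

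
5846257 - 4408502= 1437755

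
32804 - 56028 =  - 23224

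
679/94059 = 97/13437 = 0.01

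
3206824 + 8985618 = 12192442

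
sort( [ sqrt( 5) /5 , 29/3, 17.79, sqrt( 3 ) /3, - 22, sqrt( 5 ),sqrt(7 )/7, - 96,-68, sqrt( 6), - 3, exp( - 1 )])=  [- 96,-68, - 22, - 3,exp(- 1),  sqrt( 7)/7, sqrt( 5)/5, sqrt(3)/3,sqrt( 5),sqrt(6),29/3,17.79]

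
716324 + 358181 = 1074505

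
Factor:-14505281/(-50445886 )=2^(-1) * 7^1*47^1*44089^1*25222943^(- 1 )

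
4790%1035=650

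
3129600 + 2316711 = 5446311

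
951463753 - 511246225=440217528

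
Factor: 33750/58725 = 2^1*3^( - 1 )*5^2*29^ (- 1) = 50/87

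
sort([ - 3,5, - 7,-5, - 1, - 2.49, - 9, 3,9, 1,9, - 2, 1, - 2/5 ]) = [  -  9,-7, - 5,- 3,-2.49, - 2,-1, -2/5 , 1,  1, 3, 5,  9,9 ] 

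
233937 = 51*4587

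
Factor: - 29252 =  - 2^2 * 71^1*103^1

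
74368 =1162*64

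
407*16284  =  6627588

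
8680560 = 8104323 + 576237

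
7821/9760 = 7821/9760 = 0.80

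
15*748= 11220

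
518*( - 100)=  - 51800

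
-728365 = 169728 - 898093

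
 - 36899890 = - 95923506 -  - 59023616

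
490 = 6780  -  6290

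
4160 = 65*64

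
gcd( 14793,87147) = 3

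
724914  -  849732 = - 124818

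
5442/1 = 5442 = 5442.00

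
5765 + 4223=9988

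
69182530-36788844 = 32393686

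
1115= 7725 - 6610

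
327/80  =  327/80 = 4.09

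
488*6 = 2928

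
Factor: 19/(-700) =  - 2^(-2)*5^ (- 2)*7^(- 1)*19^1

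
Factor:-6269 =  - 6269^1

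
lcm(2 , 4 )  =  4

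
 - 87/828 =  - 29/276 = - 0.11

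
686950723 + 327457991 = 1014408714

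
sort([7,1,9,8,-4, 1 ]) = [-4, 1,1 , 7,8,9]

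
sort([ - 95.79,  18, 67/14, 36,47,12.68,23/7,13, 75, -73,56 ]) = [ - 95.79, - 73, 23/7,67/14,12.68,13,18, 36,47,56 , 75]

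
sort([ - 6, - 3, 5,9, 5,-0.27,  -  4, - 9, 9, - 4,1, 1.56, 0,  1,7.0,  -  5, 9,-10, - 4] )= [ - 10, - 9,-6,-5  , - 4 ,- 4, - 4, - 3, - 0.27,0, 1,1, 1.56,5, 5, 7.0, 9,9,9] 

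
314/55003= 314/55003 = 0.01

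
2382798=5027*474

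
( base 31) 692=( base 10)6047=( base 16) 179f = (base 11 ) 45a8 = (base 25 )9gm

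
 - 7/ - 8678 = 7/8678=0.00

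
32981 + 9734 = 42715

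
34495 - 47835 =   -  13340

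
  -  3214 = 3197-6411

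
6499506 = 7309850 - 810344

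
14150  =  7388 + 6762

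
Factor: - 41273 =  - 149^1*277^1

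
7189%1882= 1543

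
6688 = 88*76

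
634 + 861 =1495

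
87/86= 1 + 1/86 = 1.01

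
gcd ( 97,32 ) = 1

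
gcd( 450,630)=90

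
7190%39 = 14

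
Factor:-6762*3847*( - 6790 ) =2^2*3^1*5^1*7^3*23^1*97^1*3847^1 = 176631081060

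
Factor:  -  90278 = - 2^1*45139^1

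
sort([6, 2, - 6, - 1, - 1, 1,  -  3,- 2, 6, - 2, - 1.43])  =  [ - 6, - 3, - 2, - 2, - 1.43, - 1 , - 1,1,  2, 6, 6 ]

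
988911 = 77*12843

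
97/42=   2+13/42 = 2.31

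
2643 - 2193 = 450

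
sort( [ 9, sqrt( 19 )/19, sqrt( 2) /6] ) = [ sqrt( 19)/19,sqrt( 2)/6,9 ] 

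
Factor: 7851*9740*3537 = 270469933380  =  2^2*3^4* 5^1*131^1*487^1 * 2617^1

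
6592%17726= 6592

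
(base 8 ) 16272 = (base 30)854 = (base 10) 7354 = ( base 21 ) ge4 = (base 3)101002101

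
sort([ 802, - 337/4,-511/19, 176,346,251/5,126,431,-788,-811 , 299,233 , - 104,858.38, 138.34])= [ - 811,-788,- 104,-337/4, - 511/19,251/5,126,138.34,  176,233,299,346,431 , 802,858.38]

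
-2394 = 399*( - 6 )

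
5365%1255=345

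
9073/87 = 104 + 25/87 = 104.29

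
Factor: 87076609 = 97^1*173^1*5189^1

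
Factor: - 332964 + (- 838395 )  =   - 1171359= - 3^2*7^1*18593^1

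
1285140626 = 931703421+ 353437205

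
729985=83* 8795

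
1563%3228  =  1563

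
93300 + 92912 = 186212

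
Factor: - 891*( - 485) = 3^4 *5^1*11^1*97^1= 432135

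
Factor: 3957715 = 5^1*791543^1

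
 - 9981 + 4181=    - 5800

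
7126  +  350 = 7476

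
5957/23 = 259 = 259.00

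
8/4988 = 2/1247= 0.00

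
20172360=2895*6968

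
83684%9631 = 6636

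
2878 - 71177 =-68299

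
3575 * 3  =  10725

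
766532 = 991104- 224572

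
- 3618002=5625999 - 9244001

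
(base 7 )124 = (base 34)1x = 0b1000011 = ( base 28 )2B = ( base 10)67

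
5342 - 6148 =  - 806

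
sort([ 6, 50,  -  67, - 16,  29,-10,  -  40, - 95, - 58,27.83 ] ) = [-95, - 67,-58,-40,-16, - 10, 6 , 27.83,29, 50 ]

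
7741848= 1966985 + 5774863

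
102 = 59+43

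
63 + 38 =101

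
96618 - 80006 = 16612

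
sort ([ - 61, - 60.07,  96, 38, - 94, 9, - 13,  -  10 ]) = [ - 94, - 61, - 60.07,-13, - 10,9, 38, 96 ]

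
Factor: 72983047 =19^1* 863^1*4451^1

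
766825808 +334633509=1101459317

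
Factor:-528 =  - 2^4 * 3^1*11^1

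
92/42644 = 23/10661 = 0.00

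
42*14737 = 618954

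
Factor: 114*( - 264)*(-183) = 5507568   =  2^4*3^3*11^1*19^1 * 61^1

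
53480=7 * 7640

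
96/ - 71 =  - 2 + 46/71 = -1.35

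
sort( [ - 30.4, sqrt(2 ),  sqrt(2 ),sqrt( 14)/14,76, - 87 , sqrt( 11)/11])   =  [ - 87, - 30.4,  sqrt ( 14 )/14, sqrt( 11)/11, sqrt( 2 ), sqrt( 2 ), 76] 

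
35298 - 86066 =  - 50768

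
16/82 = 8/41 = 0.20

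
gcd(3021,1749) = 159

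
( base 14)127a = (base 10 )3244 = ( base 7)12313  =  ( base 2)110010101100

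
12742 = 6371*2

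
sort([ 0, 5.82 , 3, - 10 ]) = [ - 10, 0,  3, 5.82]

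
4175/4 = 4175/4 = 1043.75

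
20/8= 2 + 1/2=2.50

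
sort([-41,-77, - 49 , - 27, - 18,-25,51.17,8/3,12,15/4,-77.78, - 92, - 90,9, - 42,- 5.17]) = [ - 92,-90,-77.78, - 77, - 49,-42, - 41, - 27, - 25, - 18, - 5.17,8/3,  15/4, 9,12, 51.17]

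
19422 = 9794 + 9628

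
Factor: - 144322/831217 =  - 2^1 * 72161^1*831217^(-1) 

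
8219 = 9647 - 1428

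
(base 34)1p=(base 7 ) 113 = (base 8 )73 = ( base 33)1q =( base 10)59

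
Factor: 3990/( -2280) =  - 7/4 = - 2^(-2)*7^1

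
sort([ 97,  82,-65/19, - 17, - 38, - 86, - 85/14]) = [ - 86,  -  38, - 17, - 85/14, - 65/19,82,97]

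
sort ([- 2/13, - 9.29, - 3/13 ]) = [ - 9.29, - 3/13 , - 2/13] 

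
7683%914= 371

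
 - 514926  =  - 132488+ - 382438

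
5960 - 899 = 5061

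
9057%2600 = 1257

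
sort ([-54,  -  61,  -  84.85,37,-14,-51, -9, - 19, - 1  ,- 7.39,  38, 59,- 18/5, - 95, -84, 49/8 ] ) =[ - 95, - 84.85, - 84, - 61,-54,-51,  -  19,  -  14 ,  -  9, - 7.39, - 18/5,- 1,49/8,37,38, 59 ]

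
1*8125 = 8125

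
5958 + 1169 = 7127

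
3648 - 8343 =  - 4695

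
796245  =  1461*545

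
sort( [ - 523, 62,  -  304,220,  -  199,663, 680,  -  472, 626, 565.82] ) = [ - 523, - 472, - 304, - 199,62,220, 565.82, 626,  663, 680] 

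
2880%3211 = 2880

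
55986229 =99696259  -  43710030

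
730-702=28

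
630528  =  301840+328688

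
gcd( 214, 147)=1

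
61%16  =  13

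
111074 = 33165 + 77909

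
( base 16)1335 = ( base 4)1030311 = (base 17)1004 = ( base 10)4917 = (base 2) 1001100110101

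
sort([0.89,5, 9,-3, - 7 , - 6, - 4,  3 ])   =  [ - 7 , - 6, - 4, - 3,0.89,3,5, 9]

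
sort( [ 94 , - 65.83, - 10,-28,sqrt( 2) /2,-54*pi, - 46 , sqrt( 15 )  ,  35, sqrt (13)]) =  [-54*pi, - 65.83, - 46 , - 28,-10 , sqrt(2)/2,sqrt( 13 ),sqrt(15), 35, 94]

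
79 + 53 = 132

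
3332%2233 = 1099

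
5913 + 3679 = 9592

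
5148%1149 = 552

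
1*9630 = 9630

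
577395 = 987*585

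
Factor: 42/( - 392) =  - 2^(  -  2 )*3^1*7^(-1 ) = - 3/28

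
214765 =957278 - 742513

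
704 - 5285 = -4581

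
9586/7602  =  1 + 992/3801  =  1.26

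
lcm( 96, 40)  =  480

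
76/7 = 76/7 = 10.86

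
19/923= 19/923 = 0.02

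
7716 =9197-1481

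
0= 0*27302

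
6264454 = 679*9226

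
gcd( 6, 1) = 1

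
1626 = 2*813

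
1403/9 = 1403/9= 155.89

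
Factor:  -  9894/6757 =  - 2^1 *3^1 * 17^1*29^( - 1 )*97^1*233^( - 1 ) 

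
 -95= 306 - 401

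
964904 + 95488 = 1060392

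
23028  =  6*3838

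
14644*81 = 1186164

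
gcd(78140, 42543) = 1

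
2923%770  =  613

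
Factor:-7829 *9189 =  - 71940681= - 3^2*1021^1*7829^1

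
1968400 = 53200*37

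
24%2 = 0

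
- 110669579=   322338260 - 433007839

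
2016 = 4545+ - 2529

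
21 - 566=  - 545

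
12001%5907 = 187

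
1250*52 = 65000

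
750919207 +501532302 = 1252451509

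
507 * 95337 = 48335859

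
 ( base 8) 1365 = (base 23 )19l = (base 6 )3301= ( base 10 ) 757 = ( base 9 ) 1031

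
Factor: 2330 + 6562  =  2^2*3^2* 13^1*19^1 =8892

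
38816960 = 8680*4472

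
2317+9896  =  12213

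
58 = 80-22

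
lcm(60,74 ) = 2220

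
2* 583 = 1166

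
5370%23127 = 5370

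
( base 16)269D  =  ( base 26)EG5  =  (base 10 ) 9885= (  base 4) 2122131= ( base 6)113433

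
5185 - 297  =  4888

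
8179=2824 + 5355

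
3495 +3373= 6868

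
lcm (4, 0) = 0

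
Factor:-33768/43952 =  - 63/82 = - 2^ ( - 1)*3^2*7^1*41^( - 1 )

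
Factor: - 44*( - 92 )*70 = 2^5 *5^1*7^1*11^1*23^1 = 283360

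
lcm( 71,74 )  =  5254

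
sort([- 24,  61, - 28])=[-28,-24,61] 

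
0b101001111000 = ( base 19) 781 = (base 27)3i7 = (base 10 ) 2680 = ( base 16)a78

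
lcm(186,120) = 3720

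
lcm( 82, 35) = 2870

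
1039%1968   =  1039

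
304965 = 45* 6777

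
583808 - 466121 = 117687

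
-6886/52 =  - 133 + 15/26  =  - 132.42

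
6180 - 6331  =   - 151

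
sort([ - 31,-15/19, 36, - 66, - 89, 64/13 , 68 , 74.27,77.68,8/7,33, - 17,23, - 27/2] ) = [  -  89, - 66,-31, - 17, - 27/2, - 15/19, 8/7,64/13, 23, 33,  36,68, 74.27,77.68]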